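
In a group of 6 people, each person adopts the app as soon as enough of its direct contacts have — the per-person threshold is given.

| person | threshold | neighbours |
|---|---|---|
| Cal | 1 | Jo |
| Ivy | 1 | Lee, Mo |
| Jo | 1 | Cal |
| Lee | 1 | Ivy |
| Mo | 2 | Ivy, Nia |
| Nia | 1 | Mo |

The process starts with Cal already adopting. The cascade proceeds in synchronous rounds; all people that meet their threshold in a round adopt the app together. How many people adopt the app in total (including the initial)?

Round 1 — Cal adopts the app (initial).
Round 2 — checking thresholds:
  Jo: 1 of 1 neighbours ≥ 1, adopts the app.
Round 3 — no new adoptions; cascade stops.

2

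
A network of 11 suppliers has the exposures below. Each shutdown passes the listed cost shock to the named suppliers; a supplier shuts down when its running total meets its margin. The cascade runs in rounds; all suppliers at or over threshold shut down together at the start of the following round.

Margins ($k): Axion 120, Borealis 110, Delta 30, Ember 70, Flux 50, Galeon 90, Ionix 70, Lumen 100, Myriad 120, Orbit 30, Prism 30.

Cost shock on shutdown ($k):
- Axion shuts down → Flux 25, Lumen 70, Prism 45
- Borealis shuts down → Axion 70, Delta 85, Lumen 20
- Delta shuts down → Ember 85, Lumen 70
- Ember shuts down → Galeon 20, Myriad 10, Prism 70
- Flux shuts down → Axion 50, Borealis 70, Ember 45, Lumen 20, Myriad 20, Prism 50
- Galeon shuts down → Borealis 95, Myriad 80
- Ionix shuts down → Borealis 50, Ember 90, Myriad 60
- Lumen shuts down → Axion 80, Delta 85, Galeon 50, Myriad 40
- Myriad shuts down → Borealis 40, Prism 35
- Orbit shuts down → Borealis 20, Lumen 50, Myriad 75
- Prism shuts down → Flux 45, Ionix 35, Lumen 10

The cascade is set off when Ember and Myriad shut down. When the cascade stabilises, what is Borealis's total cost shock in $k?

40

Round 1 — Ember, Myriad shut down (initial).
  Borealis: +40 → 40 < 110
  Galeon: +20 → 20 < 90
  Prism: +70+35 → 105 ≥ 30
Round 2 — Prism shuts down.
  Flux: +45 → 45 < 50
  Ionix: +35 → 35 < 70
  Lumen: +10 → 10 < 100
No further shutdowns.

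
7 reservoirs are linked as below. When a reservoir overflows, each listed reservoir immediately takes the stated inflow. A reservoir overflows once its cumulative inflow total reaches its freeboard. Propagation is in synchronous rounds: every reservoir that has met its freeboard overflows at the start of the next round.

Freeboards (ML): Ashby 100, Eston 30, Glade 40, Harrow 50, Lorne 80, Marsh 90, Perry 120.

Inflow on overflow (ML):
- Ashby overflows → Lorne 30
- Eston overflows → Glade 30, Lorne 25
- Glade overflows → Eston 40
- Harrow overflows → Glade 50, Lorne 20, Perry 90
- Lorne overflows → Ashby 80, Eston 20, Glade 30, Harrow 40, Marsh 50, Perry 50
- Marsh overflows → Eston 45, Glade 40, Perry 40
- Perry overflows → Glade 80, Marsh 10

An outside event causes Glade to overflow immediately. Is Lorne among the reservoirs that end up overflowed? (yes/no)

Round 1 — Glade overflows (initial).
  Eston: +40 → 40 ≥ 30
Round 2 — Eston overflows.
  Lorne: +25 → 25 < 80
No further overflows.

no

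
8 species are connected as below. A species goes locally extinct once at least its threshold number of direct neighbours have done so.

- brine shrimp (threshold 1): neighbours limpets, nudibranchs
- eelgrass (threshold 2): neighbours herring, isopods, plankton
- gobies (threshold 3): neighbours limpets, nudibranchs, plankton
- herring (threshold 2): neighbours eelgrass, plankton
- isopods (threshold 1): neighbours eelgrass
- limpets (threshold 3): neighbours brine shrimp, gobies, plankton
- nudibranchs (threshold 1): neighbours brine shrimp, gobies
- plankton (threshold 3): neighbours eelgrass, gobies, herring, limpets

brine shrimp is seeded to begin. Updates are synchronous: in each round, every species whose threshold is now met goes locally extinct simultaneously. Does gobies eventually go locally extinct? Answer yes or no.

no

Round 1 — brine shrimp goes locally extinct (initial).
Round 2 — checking thresholds:
  limpets: 1 of 3 neighbours < 3, holds.
  nudibranchs: 1 of 2 neighbours ≥ 1, goes locally extinct.
Round 3 — no new extinctions; cascade stops.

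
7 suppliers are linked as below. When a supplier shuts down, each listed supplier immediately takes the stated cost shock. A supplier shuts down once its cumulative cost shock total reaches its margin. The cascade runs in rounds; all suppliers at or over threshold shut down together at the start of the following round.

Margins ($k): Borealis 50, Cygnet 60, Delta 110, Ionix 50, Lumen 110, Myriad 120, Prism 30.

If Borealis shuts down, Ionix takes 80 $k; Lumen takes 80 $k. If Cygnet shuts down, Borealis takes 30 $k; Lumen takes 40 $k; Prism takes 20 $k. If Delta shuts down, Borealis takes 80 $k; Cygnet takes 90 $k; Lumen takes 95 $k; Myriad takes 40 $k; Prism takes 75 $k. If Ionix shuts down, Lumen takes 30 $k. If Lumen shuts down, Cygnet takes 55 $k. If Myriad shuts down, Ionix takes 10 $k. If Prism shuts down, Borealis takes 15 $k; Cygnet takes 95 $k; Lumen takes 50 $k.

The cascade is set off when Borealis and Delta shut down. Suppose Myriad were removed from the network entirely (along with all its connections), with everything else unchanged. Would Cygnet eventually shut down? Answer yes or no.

yes

With Myriad removed:
Round 1 — Borealis, Delta shut down (initial).
  Cygnet: +90 → 90 ≥ 60
  Ionix: +80 → 80 ≥ 50
  Lumen: +80+95 → 175 ≥ 110
  Prism: +75 → 75 ≥ 30
Round 2 — Cygnet, Ionix, Lumen, Prism shut down.
No further shutdowns.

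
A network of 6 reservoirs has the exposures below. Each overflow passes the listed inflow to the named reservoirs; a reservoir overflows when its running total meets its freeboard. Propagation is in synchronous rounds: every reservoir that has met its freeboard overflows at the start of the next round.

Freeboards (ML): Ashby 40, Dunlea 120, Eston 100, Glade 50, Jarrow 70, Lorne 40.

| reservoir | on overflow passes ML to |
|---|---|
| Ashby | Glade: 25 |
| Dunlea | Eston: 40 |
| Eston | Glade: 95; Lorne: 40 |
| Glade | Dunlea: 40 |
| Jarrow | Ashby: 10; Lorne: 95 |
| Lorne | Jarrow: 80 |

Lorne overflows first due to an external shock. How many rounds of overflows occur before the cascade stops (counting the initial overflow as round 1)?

2

Round 1 — Lorne overflows (initial).
  Jarrow: +80 → 80 ≥ 70
Round 2 — Jarrow overflows.
  Ashby: +10 → 10 < 40
No further overflows.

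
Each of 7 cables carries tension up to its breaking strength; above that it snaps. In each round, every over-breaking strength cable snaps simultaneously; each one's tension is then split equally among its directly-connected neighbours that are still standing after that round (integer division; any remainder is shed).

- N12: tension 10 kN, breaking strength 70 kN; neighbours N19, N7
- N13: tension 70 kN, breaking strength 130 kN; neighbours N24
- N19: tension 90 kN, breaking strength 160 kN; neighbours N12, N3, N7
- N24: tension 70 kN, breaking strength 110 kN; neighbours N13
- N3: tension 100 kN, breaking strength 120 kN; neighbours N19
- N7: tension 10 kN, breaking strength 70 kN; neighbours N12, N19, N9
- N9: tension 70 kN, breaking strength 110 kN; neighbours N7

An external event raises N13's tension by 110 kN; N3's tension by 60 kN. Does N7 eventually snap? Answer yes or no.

yes

Round 1 — N13 at 180 > 130; N3 at 160 > 120. N13, N3 snap.
  N13 sheds 180 kN to N24: 180 each.
    N24: 70+180 = 250 > 110
  N3 sheds 160 kN to N19: 160 each.
    N19: 90+160 = 250 > 160
Round 2 — N19, N24 snap.
  N19 sheds 250 kN to N12, N7: 125 each.
    N12: 10+125 = 135 > 70
    N7: 10+125 = 135 > 70
  N24 sheds 250 kN: no online neighbours, lost.
Round 3 — N12, N7 snap.
  N12 sheds 135 kN: no online neighbours, lost.
  N7 sheds 135 kN to N9: 135 each.
    N9: 70+135 = 205 > 110
Round 4 — N9 snaps.
  N9 sheds 205 kN: no online neighbours, lost.
No further breaks.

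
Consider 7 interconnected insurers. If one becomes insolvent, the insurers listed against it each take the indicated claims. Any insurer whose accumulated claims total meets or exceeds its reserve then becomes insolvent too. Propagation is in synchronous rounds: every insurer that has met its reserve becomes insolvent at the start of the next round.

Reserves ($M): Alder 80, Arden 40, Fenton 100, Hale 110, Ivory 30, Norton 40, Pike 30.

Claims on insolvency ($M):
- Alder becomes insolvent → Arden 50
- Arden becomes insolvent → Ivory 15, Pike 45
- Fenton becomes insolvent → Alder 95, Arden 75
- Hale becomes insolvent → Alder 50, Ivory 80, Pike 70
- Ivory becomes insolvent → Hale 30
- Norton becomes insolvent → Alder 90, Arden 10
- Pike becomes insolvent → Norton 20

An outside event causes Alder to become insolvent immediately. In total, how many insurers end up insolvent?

3

Round 1 — Alder becomes insolvent (initial).
  Arden: +50 → 50 ≥ 40
Round 2 — Arden becomes insolvent.
  Ivory: +15 → 15 < 30
  Pike: +45 → 45 ≥ 30
Round 3 — Pike becomes insolvent.
  Norton: +20 → 20 < 40
No further insolvencies.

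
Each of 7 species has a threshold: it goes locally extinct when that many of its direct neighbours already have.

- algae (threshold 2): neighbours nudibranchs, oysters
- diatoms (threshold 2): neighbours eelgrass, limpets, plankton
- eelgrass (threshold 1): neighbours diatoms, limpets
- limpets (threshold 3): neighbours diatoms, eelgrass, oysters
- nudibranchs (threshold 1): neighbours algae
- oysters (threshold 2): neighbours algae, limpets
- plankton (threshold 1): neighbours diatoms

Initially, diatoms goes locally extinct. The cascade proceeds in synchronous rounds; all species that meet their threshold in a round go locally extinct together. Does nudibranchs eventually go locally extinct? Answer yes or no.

no

Round 1 — diatoms goes locally extinct (initial).
Round 2 — checking thresholds:
  eelgrass: 1 of 2 neighbours ≥ 1, goes locally extinct.
  limpets: 1 of 3 neighbours < 3, below threshold.
  plankton: 1 of 1 neighbours ≥ 1, goes locally extinct.
Round 3 — no new extinctions; cascade stops.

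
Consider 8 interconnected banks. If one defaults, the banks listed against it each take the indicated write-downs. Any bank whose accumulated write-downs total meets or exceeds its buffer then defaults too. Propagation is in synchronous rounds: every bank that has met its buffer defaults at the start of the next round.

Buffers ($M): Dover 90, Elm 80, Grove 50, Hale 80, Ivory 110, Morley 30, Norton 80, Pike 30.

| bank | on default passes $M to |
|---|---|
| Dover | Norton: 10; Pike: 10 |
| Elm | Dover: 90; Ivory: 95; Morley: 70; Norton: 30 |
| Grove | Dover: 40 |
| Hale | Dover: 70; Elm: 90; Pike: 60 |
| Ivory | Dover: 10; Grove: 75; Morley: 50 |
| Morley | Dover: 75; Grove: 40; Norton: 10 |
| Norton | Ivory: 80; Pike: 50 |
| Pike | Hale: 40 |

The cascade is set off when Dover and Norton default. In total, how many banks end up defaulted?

3

Round 1 — Dover, Norton default (initial).
  Ivory: +80 → 80 < 110
  Pike: +10+50 → 60 ≥ 30
Round 2 — Pike defaults.
  Hale: +40 → 40 < 80
No further defaults.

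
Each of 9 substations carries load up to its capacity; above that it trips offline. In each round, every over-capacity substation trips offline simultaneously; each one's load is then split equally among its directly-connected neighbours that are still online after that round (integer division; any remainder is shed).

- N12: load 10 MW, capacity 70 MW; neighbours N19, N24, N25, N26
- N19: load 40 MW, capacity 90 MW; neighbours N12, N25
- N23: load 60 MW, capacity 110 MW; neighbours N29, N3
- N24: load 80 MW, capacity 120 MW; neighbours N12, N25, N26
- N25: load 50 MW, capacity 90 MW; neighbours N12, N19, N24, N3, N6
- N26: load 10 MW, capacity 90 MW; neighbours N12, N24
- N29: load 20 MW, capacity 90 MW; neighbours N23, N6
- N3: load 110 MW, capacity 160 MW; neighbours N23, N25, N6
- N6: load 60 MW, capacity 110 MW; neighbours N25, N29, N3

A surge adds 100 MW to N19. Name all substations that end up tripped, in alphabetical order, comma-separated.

N12, N19, N24, N25, N26

Round 1 — N19 at 140 > 90. N19 trips offline.
  N19 sheds 140 MW to N12, N25: 70 each.
    N12: 10+70 = 80 > 70
    N25: 50+70 = 120 > 90
Round 2 — N12, N25 trip offline.
  N12 sheds 80 MW to N24, N26: 40 each.
    N24: 80+40 = 120 ≤ 120
    N26: 10+40 = 50 ≤ 90
  N25 sheds 120 MW to N24, N3, N6: 40 each.
    N24: 120+40 = 160 > 120
    N3: 110+40 = 150 ≤ 160
    N6: 60+40 = 100 ≤ 110
Round 3 — N24 trips offline.
  N24 sheds 160 MW to N26: 160 each.
    N26: 50+160 = 210 > 90
Round 4 — N26 trips offline.
  N26 sheds 210 MW: no online neighbours, lost.
No further trips.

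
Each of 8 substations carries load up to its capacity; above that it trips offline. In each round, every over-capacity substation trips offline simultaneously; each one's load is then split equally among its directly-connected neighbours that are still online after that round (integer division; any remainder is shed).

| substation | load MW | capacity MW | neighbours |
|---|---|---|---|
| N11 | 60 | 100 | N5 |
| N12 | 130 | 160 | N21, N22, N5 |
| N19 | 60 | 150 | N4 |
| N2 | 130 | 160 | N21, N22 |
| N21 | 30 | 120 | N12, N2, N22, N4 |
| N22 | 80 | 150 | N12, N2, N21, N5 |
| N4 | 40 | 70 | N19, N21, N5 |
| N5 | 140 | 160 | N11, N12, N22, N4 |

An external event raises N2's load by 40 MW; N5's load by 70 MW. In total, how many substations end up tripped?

7

Round 1 — N2 at 170 > 160; N5 at 210 > 160. N2, N5 trip offline.
  N2 sheds 170 MW to N21, N22: 85 each.
    N21: 30+85 = 115 ≤ 120
    N22: 80+85 = 165 > 150
  N5 sheds 210 MW to N11, N12, N22, N4: 52 each (2 lost).
    N11: 60+52 = 112 > 100
    N12: 130+52 = 182 > 160
    N22: 165+52 = 217 > 150
    N4: 40+52 = 92 > 70
Round 2 — N11, N12, N22, N4 trip offline.
  N11 sheds 112 MW: no online neighbours, lost.
  N12 sheds 182 MW to N21: 182 each.
    N21: 115+182 = 297 > 120
  N22 sheds 217 MW to N21: 217 each.
    N21: 297+217 = 514 > 120
  N4 sheds 92 MW to N19, N21: 46 each.
    N19: 60+46 = 106 ≤ 150
    N21: 514+46 = 560 > 120
Round 3 — N21 trips offline.
  N21 sheds 560 MW: no online neighbours, lost.
No further trips.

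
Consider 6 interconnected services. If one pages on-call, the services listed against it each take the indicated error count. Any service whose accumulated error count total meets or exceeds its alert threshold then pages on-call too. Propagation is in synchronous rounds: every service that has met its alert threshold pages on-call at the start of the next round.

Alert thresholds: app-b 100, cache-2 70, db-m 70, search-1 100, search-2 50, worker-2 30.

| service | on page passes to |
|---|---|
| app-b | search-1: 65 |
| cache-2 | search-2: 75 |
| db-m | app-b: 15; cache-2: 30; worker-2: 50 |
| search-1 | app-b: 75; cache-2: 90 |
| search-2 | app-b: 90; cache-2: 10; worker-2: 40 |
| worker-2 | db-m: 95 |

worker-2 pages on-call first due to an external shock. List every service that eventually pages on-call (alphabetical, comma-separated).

Round 1 — worker-2 pages on-call (initial).
  db-m: +95 → 95 ≥ 70
Round 2 — db-m pages on-call.
  app-b: +15 → 15 < 100
  cache-2: +30 → 30 < 70
No further pages.

db-m, worker-2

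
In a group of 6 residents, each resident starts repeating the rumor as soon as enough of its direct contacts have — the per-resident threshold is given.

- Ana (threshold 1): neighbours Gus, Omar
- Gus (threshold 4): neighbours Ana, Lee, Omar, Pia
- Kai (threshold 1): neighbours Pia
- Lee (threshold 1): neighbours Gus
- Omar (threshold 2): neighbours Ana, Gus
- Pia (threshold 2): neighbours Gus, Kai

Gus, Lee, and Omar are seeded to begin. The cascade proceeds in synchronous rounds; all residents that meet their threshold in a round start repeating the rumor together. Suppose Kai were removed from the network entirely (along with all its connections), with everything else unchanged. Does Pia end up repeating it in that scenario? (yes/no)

With Kai removed:
Round 1 — Gus, Lee, Omar start repeating the rumor (initial).
Round 2 — checking thresholds:
  Ana: 2 of 2 neighbours ≥ 1, starts repeating the rumor.
  Pia: 1 of 1 neighbours < 2, not yet.
Round 3 — no new spreads; cascade stops.

no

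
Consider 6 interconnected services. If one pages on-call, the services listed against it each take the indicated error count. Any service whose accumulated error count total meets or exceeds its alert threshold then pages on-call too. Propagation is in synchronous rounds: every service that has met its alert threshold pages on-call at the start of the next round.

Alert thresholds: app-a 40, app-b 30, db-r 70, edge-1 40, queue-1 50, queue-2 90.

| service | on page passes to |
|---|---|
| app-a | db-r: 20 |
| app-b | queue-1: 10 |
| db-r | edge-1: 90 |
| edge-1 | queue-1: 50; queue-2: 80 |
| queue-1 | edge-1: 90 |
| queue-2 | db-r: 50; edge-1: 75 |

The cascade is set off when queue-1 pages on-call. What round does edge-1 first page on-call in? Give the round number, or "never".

Round 1 — queue-1 pages on-call (initial).
  edge-1: +90 → 90 ≥ 40
Round 2 — edge-1 pages on-call.
  queue-2: +80 → 80 < 90
No further pages.

2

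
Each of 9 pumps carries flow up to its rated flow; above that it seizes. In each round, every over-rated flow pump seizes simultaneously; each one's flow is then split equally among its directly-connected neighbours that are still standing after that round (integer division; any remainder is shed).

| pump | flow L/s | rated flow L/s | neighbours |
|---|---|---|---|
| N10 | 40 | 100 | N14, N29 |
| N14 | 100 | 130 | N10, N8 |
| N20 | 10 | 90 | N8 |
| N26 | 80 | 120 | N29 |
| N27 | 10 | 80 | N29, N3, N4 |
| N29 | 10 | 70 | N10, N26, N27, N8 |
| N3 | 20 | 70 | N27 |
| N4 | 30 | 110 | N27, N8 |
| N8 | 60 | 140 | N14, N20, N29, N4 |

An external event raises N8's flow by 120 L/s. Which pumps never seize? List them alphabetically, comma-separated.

N20

Round 1 — N8 at 180 > 140. N8 seizes.
  N8 sheds 180 L/s to N14, N20, N29, N4: 45 each.
    N14: 100+45 = 145 > 130
    N20: 10+45 = 55 ≤ 90
    N29: 10+45 = 55 ≤ 70
    N4: 30+45 = 75 ≤ 110
Round 2 — N14 seizes.
  N14 sheds 145 L/s to N10: 145 each.
    N10: 40+145 = 185 > 100
Round 3 — N10 seizes.
  N10 sheds 185 L/s to N29: 185 each.
    N29: 55+185 = 240 > 70
Round 4 — N29 seizes.
  N29 sheds 240 L/s to N26, N27: 120 each.
    N26: 80+120 = 200 > 120
    N27: 10+120 = 130 > 80
Round 5 — N26, N27 seize.
  N26 sheds 200 L/s: no online neighbours, lost.
  N27 sheds 130 L/s to N3, N4: 65 each.
    N3: 20+65 = 85 > 70
    N4: 75+65 = 140 > 110
Round 6 — N3, N4 seize.
  N3 sheds 85 L/s: no online neighbours, lost.
  N4 sheds 140 L/s: no online neighbours, lost.
No further seizures.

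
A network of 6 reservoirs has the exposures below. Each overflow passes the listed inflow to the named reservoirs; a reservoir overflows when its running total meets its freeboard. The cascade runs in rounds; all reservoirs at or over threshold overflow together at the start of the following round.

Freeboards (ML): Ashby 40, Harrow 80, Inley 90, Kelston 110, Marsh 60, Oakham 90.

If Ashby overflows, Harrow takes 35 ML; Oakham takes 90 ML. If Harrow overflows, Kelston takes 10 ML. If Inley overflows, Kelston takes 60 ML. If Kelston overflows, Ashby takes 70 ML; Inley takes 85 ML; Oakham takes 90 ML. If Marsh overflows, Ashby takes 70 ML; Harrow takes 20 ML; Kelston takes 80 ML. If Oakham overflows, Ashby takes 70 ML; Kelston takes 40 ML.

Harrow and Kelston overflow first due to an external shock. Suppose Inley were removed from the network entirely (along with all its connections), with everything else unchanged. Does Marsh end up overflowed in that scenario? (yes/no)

With Inley removed:
Round 1 — Harrow, Kelston overflow (initial).
  Ashby: +70 → 70 ≥ 40
  Oakham: +90 → 90 ≥ 90
Round 2 — Ashby, Oakham overflow.
No further overflows.

no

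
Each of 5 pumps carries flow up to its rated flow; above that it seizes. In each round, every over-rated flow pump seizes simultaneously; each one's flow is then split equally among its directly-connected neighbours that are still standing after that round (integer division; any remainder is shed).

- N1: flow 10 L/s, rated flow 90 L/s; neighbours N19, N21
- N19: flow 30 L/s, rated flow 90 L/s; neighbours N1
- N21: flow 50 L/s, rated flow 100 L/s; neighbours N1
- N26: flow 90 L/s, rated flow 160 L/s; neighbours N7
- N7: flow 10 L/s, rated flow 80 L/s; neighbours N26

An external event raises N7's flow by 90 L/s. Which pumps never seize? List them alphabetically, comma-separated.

N1, N19, N21

Round 1 — N7 at 100 > 80. N7 seizes.
  N7 sheds 100 L/s to N26: 100 each.
    N26: 90+100 = 190 > 160
Round 2 — N26 seizes.
  N26 sheds 190 L/s: no online neighbours, lost.
No further seizures.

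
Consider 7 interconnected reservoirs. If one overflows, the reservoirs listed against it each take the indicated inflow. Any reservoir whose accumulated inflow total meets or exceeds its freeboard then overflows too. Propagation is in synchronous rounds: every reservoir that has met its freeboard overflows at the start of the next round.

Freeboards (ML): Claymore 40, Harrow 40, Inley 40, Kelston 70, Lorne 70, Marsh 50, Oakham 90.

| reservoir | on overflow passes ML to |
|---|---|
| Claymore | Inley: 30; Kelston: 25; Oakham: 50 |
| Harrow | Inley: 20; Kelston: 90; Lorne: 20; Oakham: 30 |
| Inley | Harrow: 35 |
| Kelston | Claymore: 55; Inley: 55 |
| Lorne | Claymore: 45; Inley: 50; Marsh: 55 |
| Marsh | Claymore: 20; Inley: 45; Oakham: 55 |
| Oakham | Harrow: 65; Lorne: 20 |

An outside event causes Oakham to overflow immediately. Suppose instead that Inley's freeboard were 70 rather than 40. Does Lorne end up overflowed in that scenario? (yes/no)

no

With Inley's freeboard at 70:
Round 1 — Oakham overflows (initial).
  Harrow: +65 → 65 ≥ 40
  Lorne: +20 → 20 < 70
Round 2 — Harrow overflows.
  Inley: +20 → 20 < 70
  Kelston: +90 → 90 ≥ 70
  Lorne: +20 → 40 < 70
Round 3 — Kelston overflows.
  Claymore: +55 → 55 ≥ 40
  Inley: +55 → 75 ≥ 70
Round 4 — Claymore, Inley overflow.
No further overflows.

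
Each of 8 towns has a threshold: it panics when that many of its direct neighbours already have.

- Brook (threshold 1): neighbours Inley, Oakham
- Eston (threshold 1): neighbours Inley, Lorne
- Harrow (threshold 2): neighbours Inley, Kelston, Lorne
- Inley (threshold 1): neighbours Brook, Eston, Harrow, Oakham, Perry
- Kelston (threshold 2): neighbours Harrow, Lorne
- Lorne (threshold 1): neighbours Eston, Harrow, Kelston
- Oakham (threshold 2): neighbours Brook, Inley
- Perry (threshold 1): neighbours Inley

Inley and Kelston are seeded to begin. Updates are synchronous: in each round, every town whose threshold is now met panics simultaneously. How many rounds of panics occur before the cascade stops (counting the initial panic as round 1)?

Round 1 — Inley, Kelston panic (initial).
Round 2 — checking thresholds:
  Brook: 1 of 2 neighbours ≥ 1, panics.
  Eston: 1 of 2 neighbours ≥ 1, panics.
  Harrow: 2 of 3 neighbours ≥ 2, panics.
  Lorne: 1 of 3 neighbours ≥ 1, panics.
  Oakham: 1 of 2 neighbours < 2, holds.
  Perry: 1 of 1 neighbours ≥ 1, panics.
Round 3 — checking thresholds:
  Oakham: 2 of 2 neighbours ≥ 2, panics.
Round 4 — no new panics; cascade stops.

3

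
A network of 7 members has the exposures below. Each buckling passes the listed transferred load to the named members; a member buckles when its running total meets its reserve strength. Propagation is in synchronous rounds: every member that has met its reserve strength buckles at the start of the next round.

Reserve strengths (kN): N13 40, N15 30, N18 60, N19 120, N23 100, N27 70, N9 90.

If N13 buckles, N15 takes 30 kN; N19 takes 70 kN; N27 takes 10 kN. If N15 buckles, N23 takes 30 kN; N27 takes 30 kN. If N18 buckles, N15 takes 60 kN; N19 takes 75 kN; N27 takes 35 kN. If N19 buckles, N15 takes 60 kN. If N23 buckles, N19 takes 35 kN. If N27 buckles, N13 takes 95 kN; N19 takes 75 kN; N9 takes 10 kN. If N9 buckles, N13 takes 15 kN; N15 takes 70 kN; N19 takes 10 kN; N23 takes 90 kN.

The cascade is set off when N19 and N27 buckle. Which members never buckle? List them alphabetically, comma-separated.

Round 1 — N19, N27 buckle (initial).
  N13: +95 → 95 ≥ 40
  N15: +60 → 60 ≥ 30
  N9: +10 → 10 < 90
Round 2 — N13, N15 buckle.
  N23: +30 → 30 < 100
No further bucklings.

N18, N23, N9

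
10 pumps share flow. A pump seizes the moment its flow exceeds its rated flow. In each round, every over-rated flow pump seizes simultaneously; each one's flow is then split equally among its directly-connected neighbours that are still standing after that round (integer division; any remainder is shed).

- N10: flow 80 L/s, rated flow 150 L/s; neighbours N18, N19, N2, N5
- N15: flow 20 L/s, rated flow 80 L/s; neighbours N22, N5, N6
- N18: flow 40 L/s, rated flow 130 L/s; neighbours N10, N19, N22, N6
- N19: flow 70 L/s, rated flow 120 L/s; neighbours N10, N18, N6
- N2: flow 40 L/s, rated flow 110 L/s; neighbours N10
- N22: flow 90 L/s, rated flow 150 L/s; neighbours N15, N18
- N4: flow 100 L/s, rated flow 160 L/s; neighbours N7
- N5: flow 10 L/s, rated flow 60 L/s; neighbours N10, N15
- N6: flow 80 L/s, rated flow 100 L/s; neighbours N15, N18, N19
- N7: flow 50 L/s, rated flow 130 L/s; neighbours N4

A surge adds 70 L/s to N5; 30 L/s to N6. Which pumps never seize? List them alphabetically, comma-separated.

Round 1 — N5 at 80 > 60; N6 at 110 > 100. N5, N6 seize.
  N5 sheds 80 L/s to N10, N15: 40 each.
    N10: 80+40 = 120 ≤ 150
    N15: 20+40 = 60 ≤ 80
  N6 sheds 110 L/s to N15, N18, N19: 36 each (2 lost).
    N15: 60+36 = 96 > 80
    N18: 40+36 = 76 ≤ 130
    N19: 70+36 = 106 ≤ 120
Round 2 — N15 seizes.
  N15 sheds 96 L/s to N22: 96 each.
    N22: 90+96 = 186 > 150
Round 3 — N22 seizes.
  N22 sheds 186 L/s to N18: 186 each.
    N18: 76+186 = 262 > 130
Round 4 — N18 seizes.
  N18 sheds 262 L/s to N10, N19: 131 each.
    N10: 120+131 = 251 > 150
    N19: 106+131 = 237 > 120
Round 5 — N10, N19 seize.
  N10 sheds 251 L/s to N2: 251 each.
    N2: 40+251 = 291 > 110
  N19 sheds 237 L/s: no online neighbours, lost.
Round 6 — N2 seizes.
  N2 sheds 291 L/s: no online neighbours, lost.
No further seizures.

N4, N7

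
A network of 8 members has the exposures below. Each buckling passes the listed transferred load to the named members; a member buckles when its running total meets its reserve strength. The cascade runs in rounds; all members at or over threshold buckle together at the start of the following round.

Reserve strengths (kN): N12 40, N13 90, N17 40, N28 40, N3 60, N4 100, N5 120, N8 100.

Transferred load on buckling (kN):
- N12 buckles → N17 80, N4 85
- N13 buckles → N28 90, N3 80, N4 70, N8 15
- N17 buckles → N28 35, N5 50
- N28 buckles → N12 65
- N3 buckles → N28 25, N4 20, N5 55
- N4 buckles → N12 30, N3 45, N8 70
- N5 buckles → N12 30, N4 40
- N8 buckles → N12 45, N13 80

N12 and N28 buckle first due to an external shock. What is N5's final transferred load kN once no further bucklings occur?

Round 1 — N12, N28 buckle (initial).
  N17: +80 → 80 ≥ 40
  N4: +85 → 85 < 100
Round 2 — N17 buckles.
  N5: +50 → 50 < 120
No further bucklings.

50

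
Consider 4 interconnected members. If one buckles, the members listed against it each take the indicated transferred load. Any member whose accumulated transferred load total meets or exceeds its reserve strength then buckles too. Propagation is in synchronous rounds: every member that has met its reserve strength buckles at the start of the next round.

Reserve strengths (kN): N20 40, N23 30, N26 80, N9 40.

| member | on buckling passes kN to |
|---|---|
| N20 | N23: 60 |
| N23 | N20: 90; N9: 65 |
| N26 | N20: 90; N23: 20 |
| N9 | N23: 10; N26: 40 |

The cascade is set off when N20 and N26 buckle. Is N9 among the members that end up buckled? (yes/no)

Round 1 — N20, N26 buckle (initial).
  N23: +60+20 → 80 ≥ 30
Round 2 — N23 buckles.
  N9: +65 → 65 ≥ 40
Round 3 — N9 buckles.
No further bucklings.

yes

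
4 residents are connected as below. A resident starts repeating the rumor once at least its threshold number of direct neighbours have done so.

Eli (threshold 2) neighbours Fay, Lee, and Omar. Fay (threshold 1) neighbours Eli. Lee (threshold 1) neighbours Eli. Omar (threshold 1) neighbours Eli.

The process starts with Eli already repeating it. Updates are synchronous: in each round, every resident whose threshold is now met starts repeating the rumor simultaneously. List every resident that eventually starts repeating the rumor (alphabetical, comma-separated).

Round 1 — Eli starts repeating the rumor (initial).
Round 2 — checking thresholds:
  Fay: 1 of 1 neighbours ≥ 1, starts repeating the rumor.
  Lee: 1 of 1 neighbours ≥ 1, starts repeating the rumor.
  Omar: 1 of 1 neighbours ≥ 1, starts repeating the rumor.
Round 3 — no new spreads; cascade stops.

Eli, Fay, Lee, Omar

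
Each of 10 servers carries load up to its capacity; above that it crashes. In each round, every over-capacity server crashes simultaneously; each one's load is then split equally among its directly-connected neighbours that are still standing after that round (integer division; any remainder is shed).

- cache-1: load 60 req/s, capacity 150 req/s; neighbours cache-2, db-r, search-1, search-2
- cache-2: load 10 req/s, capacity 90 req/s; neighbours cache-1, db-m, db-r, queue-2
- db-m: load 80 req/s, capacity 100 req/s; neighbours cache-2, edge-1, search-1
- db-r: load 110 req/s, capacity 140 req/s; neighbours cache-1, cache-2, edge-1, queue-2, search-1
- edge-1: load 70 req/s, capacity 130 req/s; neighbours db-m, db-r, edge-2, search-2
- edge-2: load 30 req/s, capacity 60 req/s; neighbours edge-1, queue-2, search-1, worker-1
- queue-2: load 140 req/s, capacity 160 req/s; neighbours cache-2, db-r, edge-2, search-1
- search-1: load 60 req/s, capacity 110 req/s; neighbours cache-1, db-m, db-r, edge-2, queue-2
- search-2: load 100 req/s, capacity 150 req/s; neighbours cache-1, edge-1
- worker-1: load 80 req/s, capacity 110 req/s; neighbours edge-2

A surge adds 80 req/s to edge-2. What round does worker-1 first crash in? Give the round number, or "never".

never

Round 1 — edge-2 at 110 > 60. edge-2 crashes.
  edge-2 sheds 110 req/s to edge-1, queue-2, search-1, worker-1: 27 each (2 lost).
    edge-1: 70+27 = 97 ≤ 130
    queue-2: 140+27 = 167 > 160
    search-1: 60+27 = 87 ≤ 110
    worker-1: 80+27 = 107 ≤ 110
Round 2 — queue-2 crashes.
  queue-2 sheds 167 req/s to cache-2, db-r, search-1: 55 each (2 lost).
    cache-2: 10+55 = 65 ≤ 90
    db-r: 110+55 = 165 > 140
    search-1: 87+55 = 142 > 110
Round 3 — db-r, search-1 crash.
  db-r sheds 165 req/s to cache-1, cache-2, edge-1: 55 each.
    cache-1: 60+55 = 115 ≤ 150
    cache-2: 65+55 = 120 > 90
    edge-1: 97+55 = 152 > 130
  search-1 sheds 142 req/s to cache-1, db-m: 71 each.
    cache-1: 115+71 = 186 > 150
    db-m: 80+71 = 151 > 100
Round 4 — cache-1, cache-2, db-m, edge-1 crash.
  cache-1 sheds 186 req/s to search-2: 186 each.
    search-2: 100+186 = 286 > 150
  cache-2 sheds 120 req/s: no online neighbours, lost.
  db-m sheds 151 req/s: no online neighbours, lost.
  edge-1 sheds 152 req/s to search-2: 152 each.
    search-2: 286+152 = 438 > 150
Round 5 — search-2 crashes.
  search-2 sheds 438 req/s: no online neighbours, lost.
No further crashes.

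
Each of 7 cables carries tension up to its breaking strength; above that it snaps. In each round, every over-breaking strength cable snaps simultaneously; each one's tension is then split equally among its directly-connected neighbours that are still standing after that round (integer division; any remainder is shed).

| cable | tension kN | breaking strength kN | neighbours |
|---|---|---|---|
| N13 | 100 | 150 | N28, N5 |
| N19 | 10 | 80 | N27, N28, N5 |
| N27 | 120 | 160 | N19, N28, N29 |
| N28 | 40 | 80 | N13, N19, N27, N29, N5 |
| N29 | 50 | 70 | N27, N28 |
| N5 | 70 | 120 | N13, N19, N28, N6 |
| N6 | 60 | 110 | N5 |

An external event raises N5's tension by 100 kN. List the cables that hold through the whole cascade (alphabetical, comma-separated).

N19, N27, N29, N6

Round 1 — N5 at 170 > 120. N5 snaps.
  N5 sheds 170 kN to N13, N19, N28, N6: 42 each (2 lost).
    N13: 100+42 = 142 ≤ 150
    N19: 10+42 = 52 ≤ 80
    N28: 40+42 = 82 > 80
    N6: 60+42 = 102 ≤ 110
Round 2 — N28 snaps.
  N28 sheds 82 kN to N13, N19, N27, N29: 20 each (2 lost).
    N13: 142+20 = 162 > 150
    N19: 52+20 = 72 ≤ 80
    N27: 120+20 = 140 ≤ 160
    N29: 50+20 = 70 ≤ 70
Round 3 — N13 snaps.
  N13 sheds 162 kN: no online neighbours, lost.
No further breaks.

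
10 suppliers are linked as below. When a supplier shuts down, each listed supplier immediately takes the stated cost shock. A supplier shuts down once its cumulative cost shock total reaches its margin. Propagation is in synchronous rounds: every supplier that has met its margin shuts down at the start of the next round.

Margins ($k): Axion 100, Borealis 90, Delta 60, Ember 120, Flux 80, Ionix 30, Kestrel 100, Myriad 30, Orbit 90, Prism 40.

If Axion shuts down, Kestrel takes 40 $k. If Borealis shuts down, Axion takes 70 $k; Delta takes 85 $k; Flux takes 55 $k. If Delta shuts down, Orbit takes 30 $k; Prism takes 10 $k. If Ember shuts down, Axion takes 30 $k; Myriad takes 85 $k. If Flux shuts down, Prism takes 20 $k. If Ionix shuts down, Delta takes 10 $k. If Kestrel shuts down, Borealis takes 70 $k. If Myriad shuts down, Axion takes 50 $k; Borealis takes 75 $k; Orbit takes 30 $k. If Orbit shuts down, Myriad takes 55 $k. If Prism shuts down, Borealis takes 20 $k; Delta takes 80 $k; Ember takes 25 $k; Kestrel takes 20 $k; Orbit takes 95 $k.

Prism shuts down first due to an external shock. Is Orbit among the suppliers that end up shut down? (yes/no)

yes

Round 1 — Prism shuts down (initial).
  Borealis: +20 → 20 < 90
  Delta: +80 → 80 ≥ 60
  Ember: +25 → 25 < 120
  Kestrel: +20 → 20 < 100
  Orbit: +95 → 95 ≥ 90
Round 2 — Delta, Orbit shut down.
  Myriad: +55 → 55 ≥ 30
Round 3 — Myriad shuts down.
  Axion: +50 → 50 < 100
  Borealis: +75 → 95 ≥ 90
Round 4 — Borealis shuts down.
  Axion: +70 → 120 ≥ 100
  Flux: +55 → 55 < 80
Round 5 — Axion shuts down.
  Kestrel: +40 → 60 < 100
No further shutdowns.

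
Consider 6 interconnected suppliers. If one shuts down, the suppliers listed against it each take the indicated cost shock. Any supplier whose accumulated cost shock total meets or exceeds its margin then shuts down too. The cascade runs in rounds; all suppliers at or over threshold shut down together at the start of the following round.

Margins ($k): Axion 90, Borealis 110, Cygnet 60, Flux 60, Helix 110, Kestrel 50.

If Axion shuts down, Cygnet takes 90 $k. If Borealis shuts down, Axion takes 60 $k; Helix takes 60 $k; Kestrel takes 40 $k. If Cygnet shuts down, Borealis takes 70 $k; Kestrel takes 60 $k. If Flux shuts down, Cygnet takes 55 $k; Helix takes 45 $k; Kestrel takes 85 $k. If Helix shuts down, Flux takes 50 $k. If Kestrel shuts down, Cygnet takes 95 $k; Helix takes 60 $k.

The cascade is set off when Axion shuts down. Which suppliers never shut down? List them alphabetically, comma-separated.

Round 1 — Axion shuts down (initial).
  Cygnet: +90 → 90 ≥ 60
Round 2 — Cygnet shuts down.
  Borealis: +70 → 70 < 110
  Kestrel: +60 → 60 ≥ 50
Round 3 — Kestrel shuts down.
  Helix: +60 → 60 < 110
No further shutdowns.

Borealis, Flux, Helix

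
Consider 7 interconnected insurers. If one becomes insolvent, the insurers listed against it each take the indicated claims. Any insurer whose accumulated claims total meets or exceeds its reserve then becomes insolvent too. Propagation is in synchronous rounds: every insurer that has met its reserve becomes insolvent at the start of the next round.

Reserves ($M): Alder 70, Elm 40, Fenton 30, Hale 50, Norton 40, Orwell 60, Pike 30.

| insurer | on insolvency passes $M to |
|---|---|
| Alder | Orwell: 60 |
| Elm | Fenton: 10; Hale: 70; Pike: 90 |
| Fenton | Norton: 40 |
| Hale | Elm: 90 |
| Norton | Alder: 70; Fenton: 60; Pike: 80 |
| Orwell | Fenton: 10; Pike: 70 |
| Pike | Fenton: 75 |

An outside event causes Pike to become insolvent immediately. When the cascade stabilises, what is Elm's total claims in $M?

Round 1 — Pike becomes insolvent (initial).
  Fenton: +75 → 75 ≥ 30
Round 2 — Fenton becomes insolvent.
  Norton: +40 → 40 ≥ 40
Round 3 — Norton becomes insolvent.
  Alder: +70 → 70 ≥ 70
Round 4 — Alder becomes insolvent.
  Orwell: +60 → 60 ≥ 60
Round 5 — Orwell becomes insolvent.
No further insolvencies.

0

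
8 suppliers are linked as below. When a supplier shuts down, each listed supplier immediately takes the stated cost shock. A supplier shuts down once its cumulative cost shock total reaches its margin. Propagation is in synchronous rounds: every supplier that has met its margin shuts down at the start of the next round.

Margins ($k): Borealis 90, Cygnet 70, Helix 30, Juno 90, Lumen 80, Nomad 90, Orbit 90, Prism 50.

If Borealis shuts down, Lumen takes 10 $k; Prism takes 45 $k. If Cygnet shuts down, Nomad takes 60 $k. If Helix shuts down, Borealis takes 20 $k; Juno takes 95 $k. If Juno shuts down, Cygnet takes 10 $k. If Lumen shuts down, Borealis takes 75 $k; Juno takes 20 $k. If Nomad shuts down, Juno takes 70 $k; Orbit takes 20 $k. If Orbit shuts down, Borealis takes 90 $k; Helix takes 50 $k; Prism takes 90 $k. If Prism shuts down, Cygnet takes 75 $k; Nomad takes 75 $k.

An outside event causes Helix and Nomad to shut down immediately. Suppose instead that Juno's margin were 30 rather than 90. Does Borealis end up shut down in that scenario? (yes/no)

no

With Juno's margin at 30:
Round 1 — Helix, Nomad shut down (initial).
  Borealis: +20 → 20 < 90
  Juno: +95+70 → 165 ≥ 30
  Orbit: +20 → 20 < 90
Round 2 — Juno shuts down.
  Cygnet: +10 → 10 < 70
No further shutdowns.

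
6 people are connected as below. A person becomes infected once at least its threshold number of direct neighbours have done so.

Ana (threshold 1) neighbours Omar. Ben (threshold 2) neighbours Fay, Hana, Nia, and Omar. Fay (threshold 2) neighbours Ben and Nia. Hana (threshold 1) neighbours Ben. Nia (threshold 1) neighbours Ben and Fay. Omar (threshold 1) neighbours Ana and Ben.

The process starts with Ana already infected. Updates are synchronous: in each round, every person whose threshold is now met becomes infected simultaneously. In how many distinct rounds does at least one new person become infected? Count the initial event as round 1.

2

Round 1 — Ana becomes infected (initial).
Round 2 — checking thresholds:
  Omar: 1 of 2 neighbours ≥ 1, becomes infected.
Round 3 — no new infections; cascade stops.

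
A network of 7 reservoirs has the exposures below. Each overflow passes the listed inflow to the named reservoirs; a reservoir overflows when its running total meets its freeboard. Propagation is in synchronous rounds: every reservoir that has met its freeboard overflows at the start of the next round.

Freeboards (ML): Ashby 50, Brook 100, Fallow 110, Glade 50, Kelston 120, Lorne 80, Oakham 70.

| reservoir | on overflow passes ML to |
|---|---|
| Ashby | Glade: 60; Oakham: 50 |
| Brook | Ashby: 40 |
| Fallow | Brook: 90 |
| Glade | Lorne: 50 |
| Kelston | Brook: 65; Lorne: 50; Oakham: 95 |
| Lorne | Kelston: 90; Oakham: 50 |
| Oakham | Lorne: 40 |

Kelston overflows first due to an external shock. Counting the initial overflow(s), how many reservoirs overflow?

3

Round 1 — Kelston overflows (initial).
  Brook: +65 → 65 < 100
  Lorne: +50 → 50 < 80
  Oakham: +95 → 95 ≥ 70
Round 2 — Oakham overflows.
  Lorne: +40 → 90 ≥ 80
Round 3 — Lorne overflows.
No further overflows.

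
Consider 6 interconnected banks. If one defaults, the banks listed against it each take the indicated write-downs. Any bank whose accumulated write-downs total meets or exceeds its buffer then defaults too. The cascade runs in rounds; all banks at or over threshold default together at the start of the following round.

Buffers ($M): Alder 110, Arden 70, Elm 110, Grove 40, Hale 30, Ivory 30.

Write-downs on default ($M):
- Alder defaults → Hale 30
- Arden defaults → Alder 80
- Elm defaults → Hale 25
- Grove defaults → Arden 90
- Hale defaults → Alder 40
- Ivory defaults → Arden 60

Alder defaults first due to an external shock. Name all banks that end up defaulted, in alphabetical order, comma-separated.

Round 1 — Alder defaults (initial).
  Hale: +30 → 30 ≥ 30
Round 2 — Hale defaults.
No further defaults.

Alder, Hale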